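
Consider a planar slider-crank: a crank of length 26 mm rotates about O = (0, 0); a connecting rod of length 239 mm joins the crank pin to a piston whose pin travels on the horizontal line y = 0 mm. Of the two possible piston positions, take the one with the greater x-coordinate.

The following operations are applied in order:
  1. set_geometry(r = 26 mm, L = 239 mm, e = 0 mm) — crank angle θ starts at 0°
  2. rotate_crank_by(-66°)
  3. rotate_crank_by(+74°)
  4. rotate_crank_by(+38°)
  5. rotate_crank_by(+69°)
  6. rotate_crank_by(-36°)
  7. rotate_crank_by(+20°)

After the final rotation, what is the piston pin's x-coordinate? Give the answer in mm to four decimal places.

233.5491

set_geometry: r = 26 mm, L = 239 mm, e = 0 mm; θ ← 0°
rotate_crank_by(-66°): θ ← 0° -66° = -66°
rotate_crank_by(+74°): θ ← -66° +74° = 8°
rotate_crank_by(+38°): θ ← 8° +38° = 46°
rotate_crank_by(+69°): θ ← 46° +69° = 115°
rotate_crank_by(-36°): θ ← 115° -36° = 79°
rotate_crank_by(+20°): θ ← 79° +20° = 99°
crank pin P = (r cos θ, r sin θ) = (-4.067296, 25.679897)
h = r sin θ − e = 25.679897 − 0 = 25.679897
x = r cos θ + √(L² − h²) = -4.067296 + √(57121.0 − 659.4571) = -4.067296 + 237.616378 = 233.549081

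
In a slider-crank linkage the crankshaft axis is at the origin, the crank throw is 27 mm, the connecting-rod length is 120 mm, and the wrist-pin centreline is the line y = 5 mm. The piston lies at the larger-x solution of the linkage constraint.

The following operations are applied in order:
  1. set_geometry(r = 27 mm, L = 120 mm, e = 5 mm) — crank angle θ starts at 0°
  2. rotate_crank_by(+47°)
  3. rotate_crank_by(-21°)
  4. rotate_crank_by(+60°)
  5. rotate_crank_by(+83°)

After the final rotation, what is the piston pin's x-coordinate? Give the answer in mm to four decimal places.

93.4960

set_geometry: r = 27 mm, L = 120 mm, e = 5 mm; θ ← 0°
rotate_crank_by(+47°): θ ← 0° +47° = 47°
rotate_crank_by(-21°): θ ← 47° -21° = 26°
rotate_crank_by(+60°): θ ← 26° +60° = 86°
rotate_crank_by(+83°): θ ← 86° +83° = 169°
crank pin P = (r cos θ, r sin θ) = (-26.503934, 5.151843)
h = r sin θ − e = 5.151843 − 5 = 0.151843
x = r cos θ + √(L² − h²) = -26.503934 + √(14400.0 − 0.0231) = -26.503934 + 119.999904 = 93.495970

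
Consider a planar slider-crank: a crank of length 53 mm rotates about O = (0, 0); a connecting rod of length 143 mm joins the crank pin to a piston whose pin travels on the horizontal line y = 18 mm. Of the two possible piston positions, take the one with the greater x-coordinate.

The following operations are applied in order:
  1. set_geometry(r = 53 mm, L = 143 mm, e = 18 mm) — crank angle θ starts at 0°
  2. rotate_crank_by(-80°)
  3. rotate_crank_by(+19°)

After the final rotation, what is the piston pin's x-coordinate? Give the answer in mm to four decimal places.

153.3956

set_geometry: r = 53 mm, L = 143 mm, e = 18 mm; θ ← 0°
rotate_crank_by(-80°): θ ← 0° -80° = -80°
rotate_crank_by(+19°): θ ← -80° +19° = -61°
crank pin P = (r cos θ, r sin θ) = (25.694910, -46.354844)
h = r sin θ − e = -46.354844 − 18 = -64.354844
x = r cos θ + √(L² − h²) = 25.694910 + √(20449.0 − 4141.5460) = 25.694910 + 127.700642 = 153.395552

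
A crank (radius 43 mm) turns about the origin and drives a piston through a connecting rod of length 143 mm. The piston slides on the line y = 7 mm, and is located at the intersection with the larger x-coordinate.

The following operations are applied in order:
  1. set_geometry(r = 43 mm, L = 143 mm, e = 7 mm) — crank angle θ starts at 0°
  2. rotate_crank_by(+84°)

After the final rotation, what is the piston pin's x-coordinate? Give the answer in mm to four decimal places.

set_geometry: r = 43 mm, L = 143 mm, e = 7 mm; θ ← 0°
rotate_crank_by(+84°): θ ← 0° +84° = 84°
crank pin P = (r cos θ, r sin θ) = (4.494724, 42.764442)
h = r sin θ − e = 42.764442 − 7 = 35.764442
x = r cos θ + √(L² − h²) = 4.494724 + √(20449.0 − 1279.0953) = 4.494724 + 138.455425 = 142.950149

142.9501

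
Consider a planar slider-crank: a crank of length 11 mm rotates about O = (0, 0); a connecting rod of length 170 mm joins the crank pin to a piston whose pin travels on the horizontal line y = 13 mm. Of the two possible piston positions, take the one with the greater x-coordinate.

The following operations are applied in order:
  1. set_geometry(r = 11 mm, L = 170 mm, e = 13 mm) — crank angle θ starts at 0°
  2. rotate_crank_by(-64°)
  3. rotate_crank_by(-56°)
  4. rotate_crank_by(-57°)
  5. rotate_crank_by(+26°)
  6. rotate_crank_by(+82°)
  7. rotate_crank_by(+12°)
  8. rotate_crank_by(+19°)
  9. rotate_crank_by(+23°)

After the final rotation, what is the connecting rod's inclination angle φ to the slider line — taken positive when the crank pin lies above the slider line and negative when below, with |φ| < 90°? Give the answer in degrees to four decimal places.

set_geometry: r = 11 mm, L = 170 mm, e = 13 mm; θ ← 0°
rotate_crank_by(-64°): θ ← 0° -64° = -64°
rotate_crank_by(-56°): θ ← -64° -56° = -120°
rotate_crank_by(-57°): θ ← -120° -57° = -177°
rotate_crank_by(+26°): θ ← -177° +26° = -151°
rotate_crank_by(+82°): θ ← -151° +82° = -69°
rotate_crank_by(+12°): θ ← -69° +12° = -57°
rotate_crank_by(+19°): θ ← -57° +19° = -38°
rotate_crank_by(+23°): θ ← -38° +23° = -15°
crank pin P = (r cos θ, r sin θ) = (10.625184, -2.847009)
h = r sin θ − e = -2.847009 − 13 = -15.847009
sin φ = h / L = -15.847009 / 170 = -0.09321770
φ = arcsin(-0.09321770) = -5.348746°

-5.3487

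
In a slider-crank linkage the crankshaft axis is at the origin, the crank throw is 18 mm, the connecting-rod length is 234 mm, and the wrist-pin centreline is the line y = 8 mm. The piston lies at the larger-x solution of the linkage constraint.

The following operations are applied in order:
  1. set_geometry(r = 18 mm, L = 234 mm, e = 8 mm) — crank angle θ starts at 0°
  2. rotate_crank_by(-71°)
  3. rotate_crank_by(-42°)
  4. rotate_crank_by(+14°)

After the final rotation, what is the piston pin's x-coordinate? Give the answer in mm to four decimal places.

229.7599

set_geometry: r = 18 mm, L = 234 mm, e = 8 mm; θ ← 0°
rotate_crank_by(-71°): θ ← 0° -71° = -71°
rotate_crank_by(-42°): θ ← -71° -42° = -113°
rotate_crank_by(+14°): θ ← -113° +14° = -99°
crank pin P = (r cos θ, r sin θ) = (-2.815820, -17.778390)
h = r sin θ − e = -17.778390 − 8 = -25.778390
x = r cos θ + √(L² − h²) = -2.815820 + √(54756.0 − 664.5254) = -2.815820 + 232.575739 = 229.759919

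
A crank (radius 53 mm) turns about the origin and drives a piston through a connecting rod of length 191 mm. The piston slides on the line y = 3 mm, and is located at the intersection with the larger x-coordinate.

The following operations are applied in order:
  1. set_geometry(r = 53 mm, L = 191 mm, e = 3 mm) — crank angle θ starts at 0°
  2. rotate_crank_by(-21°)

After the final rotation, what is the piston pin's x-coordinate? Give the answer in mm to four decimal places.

239.2093

set_geometry: r = 53 mm, L = 191 mm, e = 3 mm; θ ← 0°
rotate_crank_by(-21°): θ ← 0° -21° = -21°
crank pin P = (r cos θ, r sin θ) = (49.479763, -18.993501)
h = r sin θ − e = -18.993501 − 3 = -21.993501
x = r cos θ + √(L² − h²) = 49.479763 + √(36481.0 − 483.7141) = 49.479763 + 189.729507 = 239.209270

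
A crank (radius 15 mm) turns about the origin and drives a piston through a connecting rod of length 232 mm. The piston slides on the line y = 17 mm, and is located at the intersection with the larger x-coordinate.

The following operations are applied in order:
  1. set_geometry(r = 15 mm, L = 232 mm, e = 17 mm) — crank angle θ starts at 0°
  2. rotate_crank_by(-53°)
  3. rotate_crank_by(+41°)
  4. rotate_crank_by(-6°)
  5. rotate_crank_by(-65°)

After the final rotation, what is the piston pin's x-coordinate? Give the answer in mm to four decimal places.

231.6261

set_geometry: r = 15 mm, L = 232 mm, e = 17 mm; θ ← 0°
rotate_crank_by(-53°): θ ← 0° -53° = -53°
rotate_crank_by(+41°): θ ← -53° +41° = -12°
rotate_crank_by(-6°): θ ← -12° -6° = -18°
rotate_crank_by(-65°): θ ← -18° -65° = -83°
crank pin P = (r cos θ, r sin θ) = (1.828040, -14.888192)
h = r sin θ − e = -14.888192 − 17 = -31.888192
x = r cos θ + √(L² − h²) = 1.828040 + √(53824.0 − 1016.8568) = 1.828040 + 229.798049 = 231.626089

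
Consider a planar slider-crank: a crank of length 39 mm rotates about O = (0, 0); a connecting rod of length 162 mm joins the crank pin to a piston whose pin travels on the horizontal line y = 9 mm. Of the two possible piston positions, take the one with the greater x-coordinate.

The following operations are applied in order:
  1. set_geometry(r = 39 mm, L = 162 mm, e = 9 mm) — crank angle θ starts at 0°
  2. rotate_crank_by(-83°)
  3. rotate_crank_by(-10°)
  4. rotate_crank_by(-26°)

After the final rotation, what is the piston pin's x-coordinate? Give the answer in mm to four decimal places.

137.2510

set_geometry: r = 39 mm, L = 162 mm, e = 9 mm; θ ← 0°
rotate_crank_by(-83°): θ ← 0° -83° = -83°
rotate_crank_by(-10°): θ ← -83° -10° = -93°
rotate_crank_by(-26°): θ ← -93° -26° = -119°
crank pin P = (r cos θ, r sin θ) = (-18.907575, -34.110169)
h = r sin θ − e = -34.110169 − 9 = -43.110169
x = r cos θ + √(L² − h²) = -18.907575 + √(26244.0 − 1858.4866) = -18.907575 + 156.158616 = 137.251041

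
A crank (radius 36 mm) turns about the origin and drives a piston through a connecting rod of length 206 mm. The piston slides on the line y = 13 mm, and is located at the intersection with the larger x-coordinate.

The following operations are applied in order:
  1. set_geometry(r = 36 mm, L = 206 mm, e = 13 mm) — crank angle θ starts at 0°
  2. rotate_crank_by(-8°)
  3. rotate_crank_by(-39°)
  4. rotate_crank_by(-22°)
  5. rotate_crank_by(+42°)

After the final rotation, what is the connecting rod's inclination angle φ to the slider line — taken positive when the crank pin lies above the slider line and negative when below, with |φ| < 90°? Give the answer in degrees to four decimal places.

set_geometry: r = 36 mm, L = 206 mm, e = 13 mm; θ ← 0°
rotate_crank_by(-8°): θ ← 0° -8° = -8°
rotate_crank_by(-39°): θ ← -8° -39° = -47°
rotate_crank_by(-22°): θ ← -47° -22° = -69°
rotate_crank_by(+42°): θ ← -69° +42° = -27°
crank pin P = (r cos θ, r sin θ) = (32.076235, -16.343658)
h = r sin θ − e = -16.343658 − 13 = -29.343658
sin φ = h / L = -29.343658 / 206 = -0.14244494
φ = arcsin(-0.14244494) = -8.189349°

-8.1893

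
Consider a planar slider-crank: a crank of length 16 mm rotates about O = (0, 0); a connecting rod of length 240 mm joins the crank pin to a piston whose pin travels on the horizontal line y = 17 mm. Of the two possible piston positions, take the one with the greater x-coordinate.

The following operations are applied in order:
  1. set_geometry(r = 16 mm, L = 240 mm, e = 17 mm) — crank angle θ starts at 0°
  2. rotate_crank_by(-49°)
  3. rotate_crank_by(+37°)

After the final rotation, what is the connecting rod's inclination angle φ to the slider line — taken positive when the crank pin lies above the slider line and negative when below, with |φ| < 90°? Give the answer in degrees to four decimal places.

-4.8584

set_geometry: r = 16 mm, L = 240 mm, e = 17 mm; θ ← 0°
rotate_crank_by(-49°): θ ← 0° -49° = -49°
rotate_crank_by(+37°): θ ← -49° +37° = -12°
crank pin P = (r cos θ, r sin θ) = (15.650362, -3.326587)
h = r sin θ − e = -3.326587 − 17 = -20.326587
sin φ = h / L = -20.326587 / 240 = -0.08469411
φ = arcsin(-0.08469411) = -4.858435°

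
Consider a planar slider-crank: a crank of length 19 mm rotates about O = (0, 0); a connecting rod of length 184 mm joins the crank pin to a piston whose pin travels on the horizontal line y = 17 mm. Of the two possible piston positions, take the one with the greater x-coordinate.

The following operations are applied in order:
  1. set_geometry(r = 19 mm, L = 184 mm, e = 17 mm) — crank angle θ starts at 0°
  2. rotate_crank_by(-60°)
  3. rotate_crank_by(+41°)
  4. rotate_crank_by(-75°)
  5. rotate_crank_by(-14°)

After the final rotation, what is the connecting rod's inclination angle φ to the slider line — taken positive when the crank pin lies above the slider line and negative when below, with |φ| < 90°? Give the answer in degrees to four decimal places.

set_geometry: r = 19 mm, L = 184 mm, e = 17 mm; θ ← 0°
rotate_crank_by(-60°): θ ← 0° -60° = -60°
rotate_crank_by(+41°): θ ← -60° +41° = -19°
rotate_crank_by(-75°): θ ← -19° -75° = -94°
rotate_crank_by(-14°): θ ← -94° -14° = -108°
crank pin P = (r cos θ, r sin θ) = (-5.871323, -18.070074)
h = r sin θ − e = -18.070074 − 17 = -35.070074
sin φ = h / L = -35.070074 / 184 = -0.19059823
φ = arcsin(-0.19059823) = -10.987698°

-10.9877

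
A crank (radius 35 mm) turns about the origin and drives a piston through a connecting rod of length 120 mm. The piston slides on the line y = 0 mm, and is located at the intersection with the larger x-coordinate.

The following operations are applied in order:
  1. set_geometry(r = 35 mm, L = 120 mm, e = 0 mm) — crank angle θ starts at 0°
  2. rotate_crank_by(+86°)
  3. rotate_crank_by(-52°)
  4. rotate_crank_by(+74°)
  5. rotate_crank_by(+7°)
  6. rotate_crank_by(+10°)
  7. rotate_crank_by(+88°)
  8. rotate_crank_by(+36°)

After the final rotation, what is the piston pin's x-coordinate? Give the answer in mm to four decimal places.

set_geometry: r = 35 mm, L = 120 mm, e = 0 mm; θ ← 0°
rotate_crank_by(+86°): θ ← 0° +86° = 86°
rotate_crank_by(-52°): θ ← 86° -52° = 34°
rotate_crank_by(+74°): θ ← 34° +74° = 108°
rotate_crank_by(+7°): θ ← 108° +7° = 115°
rotate_crank_by(+10°): θ ← 115° +10° = 125°
rotate_crank_by(+88°): θ ← 125° +88° = 213°
rotate_crank_by(+36°): θ ← 213° +36° = 249°
crank pin P = (r cos θ, r sin θ) = (-12.542878, -32.675315)
h = r sin θ − e = -32.675315 − 0 = -32.675315
x = r cos θ + √(L² − h²) = -12.542878 + √(14400.0 − 1067.6762) = -12.542878 + 115.465682 = 102.922804

102.9228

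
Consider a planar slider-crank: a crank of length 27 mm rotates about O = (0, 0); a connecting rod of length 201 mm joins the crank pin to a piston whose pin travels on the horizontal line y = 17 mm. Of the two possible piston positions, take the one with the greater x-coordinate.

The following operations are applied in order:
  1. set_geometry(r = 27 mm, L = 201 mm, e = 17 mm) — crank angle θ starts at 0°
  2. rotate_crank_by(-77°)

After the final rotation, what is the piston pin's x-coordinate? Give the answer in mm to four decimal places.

set_geometry: r = 27 mm, L = 201 mm, e = 17 mm; θ ← 0°
rotate_crank_by(-77°): θ ← 0° -77° = -77°
crank pin P = (r cos θ, r sin θ) = (6.073678, -26.307992)
h = r sin θ − e = -26.307992 − 17 = -43.307992
x = r cos θ + √(L² − h²) = 6.073678 + √(40401.0 − 1875.5821) = 6.073678 + 196.278929 = 202.352607

202.3526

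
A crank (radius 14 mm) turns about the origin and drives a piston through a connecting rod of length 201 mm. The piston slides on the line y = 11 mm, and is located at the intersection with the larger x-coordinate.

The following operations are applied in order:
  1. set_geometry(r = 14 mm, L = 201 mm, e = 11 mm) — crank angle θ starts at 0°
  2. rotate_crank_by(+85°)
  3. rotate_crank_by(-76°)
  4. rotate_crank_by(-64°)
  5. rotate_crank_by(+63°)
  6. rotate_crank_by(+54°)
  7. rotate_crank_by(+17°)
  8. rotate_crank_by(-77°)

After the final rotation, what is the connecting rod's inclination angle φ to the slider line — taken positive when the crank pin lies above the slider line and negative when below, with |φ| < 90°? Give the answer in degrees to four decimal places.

set_geometry: r = 14 mm, L = 201 mm, e = 11 mm; θ ← 0°
rotate_crank_by(+85°): θ ← 0° +85° = 85°
rotate_crank_by(-76°): θ ← 85° -76° = 9°
rotate_crank_by(-64°): θ ← 9° -64° = -55°
rotate_crank_by(+63°): θ ← -55° +63° = 8°
rotate_crank_by(+54°): θ ← 8° +54° = 62°
rotate_crank_by(+17°): θ ← 62° +17° = 79°
rotate_crank_by(-77°): θ ← 79° -77° = 2°
crank pin P = (r cos θ, r sin θ) = (13.991472, 0.488593)
h = r sin θ − e = 0.488593 − 11 = -10.511407
sin φ = h / L = -10.511407 / 201 = -0.05229556
φ = arcsin(-0.05229556) = -2.997682°

-2.9977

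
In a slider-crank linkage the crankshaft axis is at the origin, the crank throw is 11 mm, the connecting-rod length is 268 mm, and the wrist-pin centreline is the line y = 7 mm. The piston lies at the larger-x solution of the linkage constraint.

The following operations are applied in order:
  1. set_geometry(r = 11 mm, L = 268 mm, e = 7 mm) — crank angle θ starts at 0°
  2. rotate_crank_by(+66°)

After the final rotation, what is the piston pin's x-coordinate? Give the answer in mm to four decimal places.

set_geometry: r = 11 mm, L = 268 mm, e = 7 mm; θ ← 0°
rotate_crank_by(+66°): θ ← 0° +66° = 66°
crank pin P = (r cos θ, r sin θ) = (4.474103, 10.049000)
h = r sin θ − e = 10.049000 − 7 = 3.049000
x = r cos θ + √(L² − h²) = 4.474103 + √(71824.0 − 9.2964) = 4.474103 + 267.982655 = 272.456758

272.4568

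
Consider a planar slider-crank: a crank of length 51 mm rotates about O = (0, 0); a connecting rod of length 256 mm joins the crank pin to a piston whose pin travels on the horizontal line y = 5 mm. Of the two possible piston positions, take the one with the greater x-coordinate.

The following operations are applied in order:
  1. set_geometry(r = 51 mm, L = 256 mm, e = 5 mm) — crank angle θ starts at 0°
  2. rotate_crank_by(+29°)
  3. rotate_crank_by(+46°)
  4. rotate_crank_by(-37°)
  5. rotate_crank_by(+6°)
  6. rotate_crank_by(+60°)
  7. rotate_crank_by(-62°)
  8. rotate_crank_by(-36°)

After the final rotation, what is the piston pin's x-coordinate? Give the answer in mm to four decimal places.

set_geometry: r = 51 mm, L = 256 mm, e = 5 mm; θ ← 0°
rotate_crank_by(+29°): θ ← 0° +29° = 29°
rotate_crank_by(+46°): θ ← 29° +46° = 75°
rotate_crank_by(-37°): θ ← 75° -37° = 38°
rotate_crank_by(+6°): θ ← 38° +6° = 44°
rotate_crank_by(+60°): θ ← 44° +60° = 104°
rotate_crank_by(-62°): θ ← 104° -62° = 42°
rotate_crank_by(-36°): θ ← 42° -36° = 6°
crank pin P = (r cos θ, r sin θ) = (50.720617, 5.330952)
h = r sin θ − e = 5.330952 − 5 = 0.330952
x = r cos θ + √(L² − h²) = 50.720617 + √(65536.0 − 0.1095) = 50.720617 + 255.999786 = 306.720403

306.7204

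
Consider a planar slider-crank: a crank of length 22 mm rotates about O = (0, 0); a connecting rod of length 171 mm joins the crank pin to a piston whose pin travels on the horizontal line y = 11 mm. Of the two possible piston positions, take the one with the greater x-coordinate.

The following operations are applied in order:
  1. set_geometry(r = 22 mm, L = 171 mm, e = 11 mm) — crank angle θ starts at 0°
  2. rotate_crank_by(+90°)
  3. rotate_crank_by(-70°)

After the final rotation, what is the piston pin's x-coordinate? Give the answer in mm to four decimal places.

set_geometry: r = 22 mm, L = 171 mm, e = 11 mm; θ ← 0°
rotate_crank_by(+90°): θ ← 0° +90° = 90°
rotate_crank_by(-70°): θ ← 90° -70° = 20°
crank pin P = (r cos θ, r sin θ) = (20.673238, 7.524443)
h = r sin θ − e = 7.524443 − 11 = -3.475557
x = r cos θ + √(L² − h²) = 20.673238 + √(29241.0 − 12.0795) = 20.673238 + 170.964676 = 191.637914

191.6379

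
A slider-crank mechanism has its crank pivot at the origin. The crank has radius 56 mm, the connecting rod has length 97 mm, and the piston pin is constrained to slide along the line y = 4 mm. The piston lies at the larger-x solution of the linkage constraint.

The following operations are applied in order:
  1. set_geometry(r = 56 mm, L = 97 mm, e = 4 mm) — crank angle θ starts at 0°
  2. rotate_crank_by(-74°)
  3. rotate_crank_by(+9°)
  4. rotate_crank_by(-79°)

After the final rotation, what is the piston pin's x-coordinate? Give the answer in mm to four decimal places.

set_geometry: r = 56 mm, L = 97 mm, e = 4 mm; θ ← 0°
rotate_crank_by(-74°): θ ← 0° -74° = -74°
rotate_crank_by(+9°): θ ← -74° +9° = -65°
rotate_crank_by(-79°): θ ← -65° -79° = -144°
crank pin P = (r cos θ, r sin θ) = (-45.304952, -32.915974)
h = r sin θ − e = -32.915974 − 4 = -36.915974
x = r cos θ + √(L² − h²) = -45.304952 + √(9409.0 − 1362.7891) = -45.304952 + 89.700674 = 44.395722

44.3957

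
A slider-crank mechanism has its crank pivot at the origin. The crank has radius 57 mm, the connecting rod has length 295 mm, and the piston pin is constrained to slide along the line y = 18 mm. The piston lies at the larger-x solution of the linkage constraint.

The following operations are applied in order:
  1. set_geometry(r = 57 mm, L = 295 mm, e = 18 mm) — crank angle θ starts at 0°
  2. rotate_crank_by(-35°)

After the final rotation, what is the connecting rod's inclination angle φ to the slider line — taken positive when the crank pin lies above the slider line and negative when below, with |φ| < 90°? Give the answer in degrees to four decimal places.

set_geometry: r = 57 mm, L = 295 mm, e = 18 mm; θ ← 0°
rotate_crank_by(-35°): θ ← 0° -35° = -35°
crank pin P = (r cos θ, r sin θ) = (46.691667, -32.693857)
h = r sin θ − e = -32.693857 − 18 = -50.693857
sin φ = h / L = -50.693857 / 295 = -0.17184358
φ = arcsin(-0.17184358) = -9.895026°

-9.8950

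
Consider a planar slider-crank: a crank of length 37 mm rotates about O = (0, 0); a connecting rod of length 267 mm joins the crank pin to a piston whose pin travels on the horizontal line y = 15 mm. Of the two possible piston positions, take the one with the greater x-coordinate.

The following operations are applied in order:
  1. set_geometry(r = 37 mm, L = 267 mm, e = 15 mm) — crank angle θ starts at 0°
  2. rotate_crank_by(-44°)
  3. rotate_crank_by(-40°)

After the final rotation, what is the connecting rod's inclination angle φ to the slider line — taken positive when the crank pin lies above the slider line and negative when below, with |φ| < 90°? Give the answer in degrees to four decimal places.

set_geometry: r = 37 mm, L = 267 mm, e = 15 mm; θ ← 0°
rotate_crank_by(-44°): θ ← 0° -44° = -44°
rotate_crank_by(-40°): θ ← -44° -40° = -84°
crank pin P = (r cos θ, r sin θ) = (3.867553, -36.797310)
h = r sin θ − e = -36.797310 − 15 = -51.797310
sin φ = h / L = -51.797310 / 267 = -0.19399742
φ = arcsin(-0.19399742) = -11.186161°

-11.1862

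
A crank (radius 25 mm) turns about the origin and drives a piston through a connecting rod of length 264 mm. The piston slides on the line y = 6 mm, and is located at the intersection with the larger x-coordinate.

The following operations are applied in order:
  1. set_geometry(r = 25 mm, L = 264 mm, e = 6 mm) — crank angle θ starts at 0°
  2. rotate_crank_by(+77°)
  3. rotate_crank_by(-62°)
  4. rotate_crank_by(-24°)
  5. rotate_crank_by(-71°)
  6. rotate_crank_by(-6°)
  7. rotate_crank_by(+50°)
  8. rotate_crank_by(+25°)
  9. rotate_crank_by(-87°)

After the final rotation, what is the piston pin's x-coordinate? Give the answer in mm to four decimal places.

set_geometry: r = 25 mm, L = 264 mm, e = 6 mm; θ ← 0°
rotate_crank_by(+77°): θ ← 0° +77° = 77°
rotate_crank_by(-62°): θ ← 77° -62° = 15°
rotate_crank_by(-24°): θ ← 15° -24° = -9°
rotate_crank_by(-71°): θ ← -9° -71° = -80°
rotate_crank_by(-6°): θ ← -80° -6° = -86°
rotate_crank_by(+50°): θ ← -86° +50° = -36°
rotate_crank_by(+25°): θ ← -36° +25° = -11°
rotate_crank_by(-87°): θ ← -11° -87° = -98°
crank pin P = (r cos θ, r sin θ) = (-3.479328, -24.756702)
h = r sin θ − e = -24.756702 − 6 = -30.756702
x = r cos θ + √(L² − h²) = -3.479328 + √(69696.0 − 945.9747) = -3.479328 + 262.202260 = 258.722933

258.7229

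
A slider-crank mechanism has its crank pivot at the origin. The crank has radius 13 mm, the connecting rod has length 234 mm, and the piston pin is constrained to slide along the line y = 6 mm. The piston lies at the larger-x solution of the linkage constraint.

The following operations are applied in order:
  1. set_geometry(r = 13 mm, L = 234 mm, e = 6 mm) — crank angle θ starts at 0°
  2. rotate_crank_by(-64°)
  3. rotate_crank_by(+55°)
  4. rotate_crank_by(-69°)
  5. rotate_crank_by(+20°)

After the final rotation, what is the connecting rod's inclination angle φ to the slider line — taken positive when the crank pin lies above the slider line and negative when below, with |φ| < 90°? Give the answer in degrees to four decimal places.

-4.1722

set_geometry: r = 13 mm, L = 234 mm, e = 6 mm; θ ← 0°
rotate_crank_by(-64°): θ ← 0° -64° = -64°
rotate_crank_by(+55°): θ ← -64° +55° = -9°
rotate_crank_by(-69°): θ ← -9° -69° = -78°
rotate_crank_by(+20°): θ ← -78° +20° = -58°
crank pin P = (r cos θ, r sin θ) = (6.888950, -11.024625)
h = r sin θ − e = -11.024625 − 6 = -17.024625
sin φ = h / L = -17.024625 / 234 = -0.07275481
φ = arcsin(-0.07275481) = -4.172230°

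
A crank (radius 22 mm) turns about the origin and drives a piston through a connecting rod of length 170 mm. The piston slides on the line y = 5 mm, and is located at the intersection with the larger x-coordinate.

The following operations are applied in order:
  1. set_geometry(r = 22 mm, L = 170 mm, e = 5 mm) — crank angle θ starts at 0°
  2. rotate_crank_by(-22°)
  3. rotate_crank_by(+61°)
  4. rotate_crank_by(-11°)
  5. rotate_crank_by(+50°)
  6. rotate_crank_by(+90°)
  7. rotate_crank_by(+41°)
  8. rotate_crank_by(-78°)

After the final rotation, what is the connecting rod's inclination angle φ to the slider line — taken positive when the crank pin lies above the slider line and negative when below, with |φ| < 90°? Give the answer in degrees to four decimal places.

3.9139

set_geometry: r = 22 mm, L = 170 mm, e = 5 mm; θ ← 0°
rotate_crank_by(-22°): θ ← 0° -22° = -22°
rotate_crank_by(+61°): θ ← -22° +61° = 39°
rotate_crank_by(-11°): θ ← 39° -11° = 28°
rotate_crank_by(+50°): θ ← 28° +50° = 78°
rotate_crank_by(+90°): θ ← 78° +90° = 168°
rotate_crank_by(+41°): θ ← 168° +41° = 209°
rotate_crank_by(-78°): θ ← 209° -78° = 131°
crank pin P = (r cos θ, r sin θ) = (-14.433299, 16.603611)
h = r sin θ − e = 16.603611 − 5 = 11.603611
sin φ = h / L = 11.603611 / 170 = 0.06825653
φ = arcsin(0.06825653) = 3.913854°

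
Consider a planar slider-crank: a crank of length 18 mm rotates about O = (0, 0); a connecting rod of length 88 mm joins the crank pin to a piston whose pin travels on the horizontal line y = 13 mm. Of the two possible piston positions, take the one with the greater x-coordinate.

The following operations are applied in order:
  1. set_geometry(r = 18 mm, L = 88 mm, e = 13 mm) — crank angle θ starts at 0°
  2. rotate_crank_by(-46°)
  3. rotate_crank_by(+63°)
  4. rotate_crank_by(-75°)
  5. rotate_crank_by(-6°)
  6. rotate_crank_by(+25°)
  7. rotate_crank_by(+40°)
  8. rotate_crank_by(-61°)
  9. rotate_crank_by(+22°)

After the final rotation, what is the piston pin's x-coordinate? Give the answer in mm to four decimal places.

98.8250

set_geometry: r = 18 mm, L = 88 mm, e = 13 mm; θ ← 0°
rotate_crank_by(-46°): θ ← 0° -46° = -46°
rotate_crank_by(+63°): θ ← -46° +63° = 17°
rotate_crank_by(-75°): θ ← 17° -75° = -58°
rotate_crank_by(-6°): θ ← -58° -6° = -64°
rotate_crank_by(+25°): θ ← -64° +25° = -39°
rotate_crank_by(+40°): θ ← -39° +40° = 1°
rotate_crank_by(-61°): θ ← 1° -61° = -60°
rotate_crank_by(+22°): θ ← -60° +22° = -38°
crank pin P = (r cos θ, r sin θ) = (14.184194, -11.081907)
h = r sin θ − e = -11.081907 − 13 = -24.081907
x = r cos θ + √(L² − h²) = 14.184194 + √(7744.0 − 579.9382) = 14.184194 + 84.640781 = 98.824974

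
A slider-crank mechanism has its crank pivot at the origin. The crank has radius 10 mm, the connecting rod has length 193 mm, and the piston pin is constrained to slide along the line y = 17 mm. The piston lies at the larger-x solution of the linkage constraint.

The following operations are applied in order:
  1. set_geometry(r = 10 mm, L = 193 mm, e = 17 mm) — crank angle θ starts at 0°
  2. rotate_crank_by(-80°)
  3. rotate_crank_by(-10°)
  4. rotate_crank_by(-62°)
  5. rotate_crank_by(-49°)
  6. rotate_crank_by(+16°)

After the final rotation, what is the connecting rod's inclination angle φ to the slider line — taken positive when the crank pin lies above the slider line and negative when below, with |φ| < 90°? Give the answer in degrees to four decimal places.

set_geometry: r = 10 mm, L = 193 mm, e = 17 mm; θ ← 0°
rotate_crank_by(-80°): θ ← 0° -80° = -80°
rotate_crank_by(-10°): θ ← -80° -10° = -90°
rotate_crank_by(-62°): θ ← -90° -62° = -152°
rotate_crank_by(-49°): θ ← -152° -49° = -201°
rotate_crank_by(+16°): θ ← -201° +16° = -185°
crank pin P = (r cos θ, r sin θ) = (-9.961947, 0.871557)
h = r sin θ − e = 0.871557 − 17 = -16.128443
sin φ = h / L = -16.128443 / 193 = -0.08356706
φ = arcsin(-0.08356706) = -4.793630°

-4.7936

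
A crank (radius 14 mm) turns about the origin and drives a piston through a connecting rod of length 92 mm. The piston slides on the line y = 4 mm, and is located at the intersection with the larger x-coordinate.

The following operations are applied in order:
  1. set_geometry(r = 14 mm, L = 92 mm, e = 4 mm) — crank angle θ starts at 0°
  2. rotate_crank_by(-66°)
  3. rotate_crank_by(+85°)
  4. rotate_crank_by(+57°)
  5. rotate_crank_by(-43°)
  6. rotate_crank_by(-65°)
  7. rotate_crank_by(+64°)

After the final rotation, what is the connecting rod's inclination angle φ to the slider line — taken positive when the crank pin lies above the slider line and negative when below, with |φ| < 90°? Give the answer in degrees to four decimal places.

set_geometry: r = 14 mm, L = 92 mm, e = 4 mm; θ ← 0°
rotate_crank_by(-66°): θ ← 0° -66° = -66°
rotate_crank_by(+85°): θ ← -66° +85° = 19°
rotate_crank_by(+57°): θ ← 19° +57° = 76°
rotate_crank_by(-43°): θ ← 76° -43° = 33°
rotate_crank_by(-65°): θ ← 33° -65° = -32°
rotate_crank_by(+64°): θ ← -32° +64° = 32°
crank pin P = (r cos θ, r sin θ) = (11.872673, 7.418870)
h = r sin θ − e = 7.418870 − 4 = 3.418870
sin φ = h / L = 3.418870 / 92 = 0.03716163
φ = arcsin(0.03716163) = 2.129695°

2.1297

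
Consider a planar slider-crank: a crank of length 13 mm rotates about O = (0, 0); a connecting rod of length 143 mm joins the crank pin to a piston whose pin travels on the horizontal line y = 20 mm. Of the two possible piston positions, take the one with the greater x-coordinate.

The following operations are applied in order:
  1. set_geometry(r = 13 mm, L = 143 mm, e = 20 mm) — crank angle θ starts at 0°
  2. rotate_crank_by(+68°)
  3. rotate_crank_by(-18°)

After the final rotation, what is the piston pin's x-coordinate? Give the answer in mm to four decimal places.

set_geometry: r = 13 mm, L = 143 mm, e = 20 mm; θ ← 0°
rotate_crank_by(+68°): θ ← 0° +68° = 68°
rotate_crank_by(-18°): θ ← 68° -18° = 50°
crank pin P = (r cos θ, r sin θ) = (8.356239, 9.958578)
h = r sin θ − e = 9.958578 − 20 = -10.041422
x = r cos θ + √(L² − h²) = 8.356239 + √(20449.0 − 100.8302) = 8.356239 + 142.647011 = 151.003250

151.0033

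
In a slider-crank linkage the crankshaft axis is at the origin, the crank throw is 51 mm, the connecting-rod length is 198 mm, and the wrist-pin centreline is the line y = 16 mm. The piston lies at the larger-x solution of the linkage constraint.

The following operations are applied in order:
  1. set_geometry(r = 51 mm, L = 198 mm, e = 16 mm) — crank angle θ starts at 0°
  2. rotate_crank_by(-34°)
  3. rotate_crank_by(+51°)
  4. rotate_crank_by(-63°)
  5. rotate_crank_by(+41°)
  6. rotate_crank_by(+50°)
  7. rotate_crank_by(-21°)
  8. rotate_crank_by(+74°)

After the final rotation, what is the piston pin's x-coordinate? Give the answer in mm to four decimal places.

set_geometry: r = 51 mm, L = 198 mm, e = 16 mm; θ ← 0°
rotate_crank_by(-34°): θ ← 0° -34° = -34°
rotate_crank_by(+51°): θ ← -34° +51° = 17°
rotate_crank_by(-63°): θ ← 17° -63° = -46°
rotate_crank_by(+41°): θ ← -46° +41° = -5°
rotate_crank_by(+50°): θ ← -5° +50° = 45°
rotate_crank_by(-21°): θ ← 45° -21° = 24°
rotate_crank_by(+74°): θ ← 24° +74° = 98°
crank pin P = (r cos θ, r sin θ) = (-7.097828, 50.503672)
h = r sin θ − e = 50.503672 − 16 = 34.503672
x = r cos θ + √(L² − h²) = -7.097828 + √(39204.0 − 1190.5033) = -7.097828 + 194.970502 = 187.872674

187.8727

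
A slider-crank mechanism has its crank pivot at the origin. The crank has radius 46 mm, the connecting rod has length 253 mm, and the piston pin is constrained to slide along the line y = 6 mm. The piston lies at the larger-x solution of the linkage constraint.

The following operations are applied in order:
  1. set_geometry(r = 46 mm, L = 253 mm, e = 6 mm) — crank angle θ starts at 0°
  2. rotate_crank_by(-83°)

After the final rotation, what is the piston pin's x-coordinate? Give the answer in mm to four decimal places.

253.2762

set_geometry: r = 46 mm, L = 253 mm, e = 6 mm; θ ← 0°
rotate_crank_by(-83°): θ ← 0° -83° = -83°
crank pin P = (r cos θ, r sin θ) = (5.605990, -45.657123)
h = r sin θ − e = -45.657123 − 6 = -51.657123
x = r cos θ + √(L² − h²) = 5.605990 + √(64009.0 − 2668.4584) = 5.605990 + 247.670228 = 253.276217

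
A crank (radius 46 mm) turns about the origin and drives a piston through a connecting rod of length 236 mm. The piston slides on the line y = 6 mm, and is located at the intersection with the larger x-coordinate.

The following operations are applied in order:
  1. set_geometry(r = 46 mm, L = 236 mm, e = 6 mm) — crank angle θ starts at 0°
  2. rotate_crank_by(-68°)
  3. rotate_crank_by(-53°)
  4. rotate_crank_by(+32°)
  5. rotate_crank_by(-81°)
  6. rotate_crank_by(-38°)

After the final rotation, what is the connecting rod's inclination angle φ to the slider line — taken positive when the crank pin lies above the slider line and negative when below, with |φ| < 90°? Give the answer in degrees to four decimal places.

set_geometry: r = 46 mm, L = 236 mm, e = 6 mm; θ ← 0°
rotate_crank_by(-68°): θ ← 0° -68° = -68°
rotate_crank_by(-53°): θ ← -68° -53° = -121°
rotate_crank_by(+32°): θ ← -121° +32° = -89°
rotate_crank_by(-81°): θ ← -89° -81° = -170°
rotate_crank_by(-38°): θ ← -170° -38° = -208°
crank pin P = (r cos θ, r sin θ) = (-40.615589, 21.595692)
h = r sin θ − e = 21.595692 − 6 = 15.595692
sin φ = h / L = 15.595692 / 236 = 0.06608344
φ = arcsin(0.06608344) = 3.789063°

3.7891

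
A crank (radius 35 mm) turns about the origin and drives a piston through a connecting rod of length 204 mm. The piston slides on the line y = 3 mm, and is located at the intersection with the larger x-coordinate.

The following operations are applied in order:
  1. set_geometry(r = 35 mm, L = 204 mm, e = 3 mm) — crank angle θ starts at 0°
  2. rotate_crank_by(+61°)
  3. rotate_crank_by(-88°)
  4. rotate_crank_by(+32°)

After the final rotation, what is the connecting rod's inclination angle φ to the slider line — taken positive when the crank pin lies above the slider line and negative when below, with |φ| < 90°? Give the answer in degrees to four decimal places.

set_geometry: r = 35 mm, L = 204 mm, e = 3 mm; θ ← 0°
rotate_crank_by(+61°): θ ← 0° +61° = 61°
rotate_crank_by(-88°): θ ← 61° -88° = -27°
rotate_crank_by(+32°): θ ← -27° +32° = 5°
crank pin P = (r cos θ, r sin θ) = (34.866814, 3.050451)
h = r sin θ − e = 3.050451 − 3 = 0.050451
sin φ = h / L = 0.050451 / 204 = 0.00024731
φ = arcsin(0.00024731) = 0.014170°

0.0142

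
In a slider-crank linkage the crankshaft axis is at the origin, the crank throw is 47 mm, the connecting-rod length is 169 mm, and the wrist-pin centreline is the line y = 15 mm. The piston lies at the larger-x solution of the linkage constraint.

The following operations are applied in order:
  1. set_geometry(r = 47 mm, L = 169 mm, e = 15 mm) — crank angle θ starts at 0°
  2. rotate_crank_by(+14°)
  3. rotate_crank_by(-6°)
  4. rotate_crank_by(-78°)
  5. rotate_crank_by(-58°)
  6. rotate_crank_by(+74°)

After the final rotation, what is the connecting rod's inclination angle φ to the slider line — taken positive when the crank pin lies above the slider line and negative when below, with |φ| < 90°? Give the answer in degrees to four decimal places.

set_geometry: r = 47 mm, L = 169 mm, e = 15 mm; θ ← 0°
rotate_crank_by(+14°): θ ← 0° +14° = 14°
rotate_crank_by(-6°): θ ← 14° -6° = 8°
rotate_crank_by(-78°): θ ← 8° -78° = -70°
rotate_crank_by(-58°): θ ← -70° -58° = -128°
rotate_crank_by(+74°): θ ← -128° +74° = -54°
crank pin P = (r cos θ, r sin θ) = (27.625907, -38.023799)
h = r sin θ − e = -38.023799 − 15 = -53.023799
sin φ = h / L = -53.023799 / 169 = -0.31375029
φ = arcsin(-0.31375029) = -18.285386°

-18.2854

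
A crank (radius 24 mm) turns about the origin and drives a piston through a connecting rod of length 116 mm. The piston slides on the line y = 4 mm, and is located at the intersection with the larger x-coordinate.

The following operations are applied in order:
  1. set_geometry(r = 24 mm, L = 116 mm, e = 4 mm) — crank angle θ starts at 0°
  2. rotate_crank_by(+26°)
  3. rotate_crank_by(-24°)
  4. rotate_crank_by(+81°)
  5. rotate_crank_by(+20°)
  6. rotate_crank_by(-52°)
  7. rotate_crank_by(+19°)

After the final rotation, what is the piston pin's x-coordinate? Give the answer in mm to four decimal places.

set_geometry: r = 24 mm, L = 116 mm, e = 4 mm; θ ← 0°
rotate_crank_by(+26°): θ ← 0° +26° = 26°
rotate_crank_by(-24°): θ ← 26° -24° = 2°
rotate_crank_by(+81°): θ ← 2° +81° = 83°
rotate_crank_by(+20°): θ ← 83° +20° = 103°
rotate_crank_by(-52°): θ ← 103° -52° = 51°
rotate_crank_by(+19°): θ ← 51° +19° = 70°
crank pin P = (r cos θ, r sin θ) = (8.208483, 22.552623)
h = r sin θ − e = 22.552623 − 4 = 18.552623
x = r cos θ + √(L² − h²) = 8.208483 + √(13456.0 − 344.1998) = 8.208483 + 114.506769 = 122.715253

122.7153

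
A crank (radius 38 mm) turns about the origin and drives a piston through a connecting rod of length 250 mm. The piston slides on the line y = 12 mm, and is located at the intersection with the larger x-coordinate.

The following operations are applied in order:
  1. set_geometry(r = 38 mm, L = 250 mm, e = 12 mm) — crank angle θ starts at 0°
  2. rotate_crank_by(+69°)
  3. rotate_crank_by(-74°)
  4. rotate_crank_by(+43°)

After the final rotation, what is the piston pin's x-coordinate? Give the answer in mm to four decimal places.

279.6846

set_geometry: r = 38 mm, L = 250 mm, e = 12 mm; θ ← 0°
rotate_crank_by(+69°): θ ← 0° +69° = 69°
rotate_crank_by(-74°): θ ← 69° -74° = -5°
rotate_crank_by(+43°): θ ← -5° +43° = 38°
crank pin P = (r cos θ, r sin θ) = (29.944409, 23.395136)
h = r sin θ − e = 23.395136 − 12 = 11.395136
x = r cos θ + √(L² − h²) = 29.944409 + √(62500.0 − 129.8491) = 29.944409 + 249.740167 = 279.684575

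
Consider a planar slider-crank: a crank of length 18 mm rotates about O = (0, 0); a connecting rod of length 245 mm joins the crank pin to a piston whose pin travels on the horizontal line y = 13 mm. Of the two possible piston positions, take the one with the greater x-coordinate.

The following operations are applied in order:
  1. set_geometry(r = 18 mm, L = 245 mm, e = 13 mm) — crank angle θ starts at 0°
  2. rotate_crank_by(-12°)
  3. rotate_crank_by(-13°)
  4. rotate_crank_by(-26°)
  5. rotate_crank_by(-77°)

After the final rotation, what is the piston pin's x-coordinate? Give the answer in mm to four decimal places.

set_geometry: r = 18 mm, L = 245 mm, e = 13 mm; θ ← 0°
rotate_crank_by(-12°): θ ← 0° -12° = -12°
rotate_crank_by(-13°): θ ← -12° -13° = -25°
rotate_crank_by(-26°): θ ← -25° -26° = -51°
rotate_crank_by(-77°): θ ← -51° -77° = -128°
crank pin P = (r cos θ, r sin θ) = (-11.081907, -14.184194)
h = r sin θ − e = -14.184194 − 13 = -27.184194
x = r cos θ + √(L² − h²) = -11.081907 + √(60025.0 − 738.9804) = -11.081907 + 243.487206 = 232.405300

232.4053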